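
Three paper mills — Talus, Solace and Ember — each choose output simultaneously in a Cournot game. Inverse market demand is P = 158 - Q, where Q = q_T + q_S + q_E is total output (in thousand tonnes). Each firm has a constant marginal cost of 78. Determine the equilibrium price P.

A representative firm's profit is π_i = q_i(158 - Q) - 78q_i.
Setting ∂π_i/∂q_i = 0 with rivals' quantities fixed: 80 - 2q_i - Σ_{j≠i} q_j = 0.
By symmetry each firm produces the same amount; substituting Σ_{j≠i} q_j = 2q_i yields q_i = 80/4 = 20.
Total output Q = 60, so price P = 158 - 60 = 98.

98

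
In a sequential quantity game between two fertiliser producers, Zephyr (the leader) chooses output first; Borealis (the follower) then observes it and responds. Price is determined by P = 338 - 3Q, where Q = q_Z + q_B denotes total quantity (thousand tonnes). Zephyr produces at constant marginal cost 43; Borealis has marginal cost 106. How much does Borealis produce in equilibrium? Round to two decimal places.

8.83

The follower Borealis best-responds to any q_Z: π_B = (338 - 3Q)q_B - 106q_B.
Follower FOC: 232 - 3q_Z - 6q_B = 0, so q_B(q_Z) = (232 - 3q_Z)/6.
Zephyr substitutes q_B(q_Z) into its own profit: π_Z = q_Z(338 - 3q_Z - (232 - 3q_Z)/2) - 43q_Z = (222 - (3/2)q_Z)q_Z - 43q_Z.
Leader FOC: 179 - 3q_Z = 0, so q_Z = 179/3.
Then q_B = (232 - 3·(179/3))/6 = 53/6.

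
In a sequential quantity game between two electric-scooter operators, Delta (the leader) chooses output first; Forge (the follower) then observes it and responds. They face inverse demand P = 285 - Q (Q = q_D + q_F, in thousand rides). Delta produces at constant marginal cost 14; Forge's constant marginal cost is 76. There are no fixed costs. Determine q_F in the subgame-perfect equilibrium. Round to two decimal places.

The follower Forge best-responds to any q_D: π_F = (285 - Q)q_F - 76q_F.
Follower FOC: 209 - q_D - 2q_F = 0, so q_F(q_D) = (209 - q_D)/2.
Delta substitutes q_F(q_D) into its own profit: π_D = q_D(285 - q_D - (209 - q_D)/2) - 14q_D = (361/2 - (1/2)q_D)q_D - 14q_D.
Leader FOC: 333/2 - q_D = 0, so q_D = 333/2.
Then q_F = (209 - 333/2)/2 = 85/4.

21.25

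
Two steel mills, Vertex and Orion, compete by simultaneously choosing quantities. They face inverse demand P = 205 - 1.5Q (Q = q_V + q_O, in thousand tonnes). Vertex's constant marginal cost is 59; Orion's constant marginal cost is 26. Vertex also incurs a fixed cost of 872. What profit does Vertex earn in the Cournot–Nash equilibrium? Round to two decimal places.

Vertex's profit: π_V = (205 - 1.5Q)q_V - (59q_V). Setting ∂π_V/∂q_V = 0: 146 - 3q_V - (3/2)(q_O) = 0.
Orion's profit: π_O = (205 - 1.5Q)q_O - (26q_O). Setting ∂π_O/∂q_O = 0: 179 - 3q_O - (3/2)(q_V) = 0.
So q_V = (146 - (3/2)q_O)/3 and q_O = (179 - (3/2)q_V)/3.
Substituting one into the other gives q_V = 226/9 and q_O = 424/9.
Price P = 205 - (3/2)·(650/9) = 290/3.
Vertex's profit: (290/3 - 59)·(226/9) - 872 = 1994/27.

73.85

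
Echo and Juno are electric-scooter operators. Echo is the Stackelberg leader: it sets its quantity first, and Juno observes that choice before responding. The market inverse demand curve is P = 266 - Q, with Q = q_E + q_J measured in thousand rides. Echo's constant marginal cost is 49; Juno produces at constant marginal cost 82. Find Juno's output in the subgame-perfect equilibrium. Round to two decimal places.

29.50

Solve by backward induction. Given q_E, the follower Juno maximises π_J = (266 - q_E - q_J)q_J - 82q_J.
Follower FOC: 184 - q_E - 2q_J = 0, so q_J(q_E) = (184 - q_E)/2.
The leader anticipates this reaction. Substituting into P = 266 - Q gives P = 174 - (1/2)q_E, so π_E = (174 - (1/2)q_E)q_E - 49q_E.
The leader's first-order condition 125 - q_E = 0 yields q_E = 125.
Then q_J = (184 - 125)/2 = 59/2.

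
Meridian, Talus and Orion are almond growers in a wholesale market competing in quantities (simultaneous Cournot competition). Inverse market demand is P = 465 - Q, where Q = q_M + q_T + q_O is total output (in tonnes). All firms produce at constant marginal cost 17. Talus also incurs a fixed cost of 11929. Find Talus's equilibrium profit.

A representative firm's profit is π_i = q_i(465 - Q) - 17q_i.
First-order condition (treating rivals' output as given): 448 - 2q_i - Σ_{j≠i} q_j = 0.
With identical firms every q_j equals q_i, so Σ_{j≠i} q_j = 2q_i and 448 = 4q_i, giving q_i = 112.
Price P = 465 - 336 = 129.
Talus's profit: (129 - 17)·112 - 11929 = 615.

615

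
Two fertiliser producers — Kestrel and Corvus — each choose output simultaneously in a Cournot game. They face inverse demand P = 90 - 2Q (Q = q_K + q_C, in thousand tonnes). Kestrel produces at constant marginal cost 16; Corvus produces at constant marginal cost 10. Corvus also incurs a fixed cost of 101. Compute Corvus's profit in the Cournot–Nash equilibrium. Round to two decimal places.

309.89

Kestrel's profit: π_K = (90 - 2Q)q_K - (16q_K). Setting ∂π_K/∂q_K = 0: 74 - 4q_K - 2(q_C) = 0.
Corvus's first-order condition: 80 - 4q_C - 2(q_K) = 0.
Best responses: q_K = (74 - 2q_C)/4, q_C = (80 - 2q_K)/4.
Substituting one into the other gives q_K = 34/3 and q_C = 43/3.
Price P = 90 - 2·(77/3) = 116/3.
Corvus's profit: (116/3 - 10)·(43/3) - 101 = 309.8889.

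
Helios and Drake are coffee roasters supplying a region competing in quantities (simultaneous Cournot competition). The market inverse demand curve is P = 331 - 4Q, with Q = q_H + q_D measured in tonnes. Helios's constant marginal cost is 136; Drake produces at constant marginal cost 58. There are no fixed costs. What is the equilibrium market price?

175

Helios's profit: π_H = (331 - 4Q)q_H - (136q_H). Setting ∂π_H/∂q_H = 0: 195 - 8q_H - 4(q_D) = 0.
Drake's profit: π_D = (331 - 4Q)q_D - (58q_D). Setting ∂π_D/∂q_D = 0: 273 - 8q_D - 4(q_H) = 0.
Rearranging gives the reaction functions q_H = (195 - 4q_D)/8 and q_D = (273 - 4q_H)/8.
Substituting one into the other gives q_H = 39/4 and q_D = 117/4.
Total output Q = 39, so price P = 331 - 4·39 = 175.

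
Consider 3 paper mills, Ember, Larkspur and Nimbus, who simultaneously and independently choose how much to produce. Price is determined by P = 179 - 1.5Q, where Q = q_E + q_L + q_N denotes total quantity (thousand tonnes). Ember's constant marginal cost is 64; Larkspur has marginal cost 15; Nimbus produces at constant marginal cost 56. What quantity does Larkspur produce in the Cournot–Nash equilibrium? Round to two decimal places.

Ember's profit: π_E = (179 - 1.5Q)q_E - (64q_E). Setting ∂π_E/∂q_E = 0: 115 - 3q_E - (3/2)(q_L + q_N) = 0.
Larkspur's profit: π_L = (179 - 1.5Q)q_L - (15q_L). Setting ∂π_L/∂q_L = 0: 164 - 3q_L - (3/2)(q_E + q_N) = 0.
Nimbus's profit: π_N = (179 - 1.5Q)q_N - (56q_N). Setting ∂π_N/∂q_N = 0: 123 - 3q_N - (3/2)(q_E + q_L) = 0.
Summing all 3 equations gives 402 − 6Q = 0, hence Q = 67.
Back-substituting: q_E = (115 − 201/2)/(3/2) = 29/3, q_L = (164 − 201/2)/(3/2) = 127/3, q_N = (123 − 201/2)/(3/2) = 15.

42.33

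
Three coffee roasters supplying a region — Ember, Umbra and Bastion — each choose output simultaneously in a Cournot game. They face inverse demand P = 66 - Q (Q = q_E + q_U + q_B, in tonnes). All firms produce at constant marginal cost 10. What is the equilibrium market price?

A representative firm's profit is π_i = q_i(66 - Q) - 10q_i.
First-order condition (treating rivals' output as given): 56 - 2q_i - Σ_{j≠i} q_j = 0.
With identical firms every q_j equals q_i, so Σ_{j≠i} q_j = 2q_i and 56 = 4q_i, giving q_i = 14.
Total output Q = 42, so price P = 66 - 42 = 24.

24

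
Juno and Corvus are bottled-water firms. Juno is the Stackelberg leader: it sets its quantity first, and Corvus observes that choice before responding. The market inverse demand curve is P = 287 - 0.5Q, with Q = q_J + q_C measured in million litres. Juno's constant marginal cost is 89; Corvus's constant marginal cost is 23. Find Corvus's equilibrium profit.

19602

The follower Corvus best-responds to any q_J: π_C = (287 - 0.5Q)q_C - 23q_C.
Setting the follower's marginal profit to zero, 264 - (1/2)q_J - q_C = 0, i.e. q_C = (264 - (1/2)q_J).
The leader anticipates this reaction. Substituting into P = 287 - 0.5Q gives P = 155 - (1/4)q_J, so π_J = (155 - (1/4)q_J)q_J - 89q_J.
Maximising: ∂π_J/∂q_J = 66 - (1/2)q_J = 0, giving q_J = 132.
Then q_C = (264 - (1/2)·132) = 198.
Price P = 287 - (1/2)·330 = 122.
Corvus's profit: (122 - 23)·198 = 19602.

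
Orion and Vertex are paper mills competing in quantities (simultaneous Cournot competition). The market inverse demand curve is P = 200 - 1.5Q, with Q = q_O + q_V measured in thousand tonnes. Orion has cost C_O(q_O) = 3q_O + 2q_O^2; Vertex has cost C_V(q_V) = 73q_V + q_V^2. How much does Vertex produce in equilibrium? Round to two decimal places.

18.12

Orion's profit: π_O = (200 - 1.5Q)q_O - (3q_O + 2q_O²). Setting ∂π_O/∂q_O = 0: 197 - 7q_O - (3/2)(q_V) = 0.
Vertex's profit: π_V = (200 - 1.5Q)q_V - (73q_V + q_V²). Setting ∂π_V/∂q_V = 0: 127 - 5q_V - (3/2)(q_O) = 0.
Rearranging gives the reaction functions q_O = (197 - (3/2)q_V)/7 and q_V = (127 - (3/2)q_O)/5.
Solving the pair: q_O = 24.2595, q_V = 18.1221.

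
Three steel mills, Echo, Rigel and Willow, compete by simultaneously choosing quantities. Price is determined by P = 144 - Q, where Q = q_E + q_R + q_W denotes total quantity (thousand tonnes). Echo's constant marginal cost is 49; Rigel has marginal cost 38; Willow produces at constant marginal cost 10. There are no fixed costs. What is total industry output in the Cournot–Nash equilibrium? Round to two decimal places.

Echo's profit: π_E = (144 - Q)q_E - (49q_E). Setting ∂π_E/∂q_E = 0: 95 - 2q_E - (q_R + q_W) = 0.
Rigel's first-order condition: 106 - 2q_R - (q_E + q_W) = 0.
Willow's first-order condition: 134 - 2q_W - (q_E + q_R) = 0.
Summing all 3 equations gives 335 − 4Q = 0, hence Q = 335/4.
Back-substituting: q_E = (95 − 335/4) = 45/4, q_R = (106 − 335/4) = 89/4, q_W = (134 − 335/4) = 201/4.
Total output Q = 45/4 + 89/4 + 201/4 = 335/4.

83.75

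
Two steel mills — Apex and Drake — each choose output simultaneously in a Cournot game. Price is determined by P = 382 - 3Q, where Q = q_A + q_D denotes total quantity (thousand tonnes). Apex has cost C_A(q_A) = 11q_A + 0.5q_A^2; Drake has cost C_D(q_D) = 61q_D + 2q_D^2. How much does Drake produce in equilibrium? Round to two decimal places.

18.59

Apex's profit: π_A = (382 - 3Q)q_A - (11q_A + (1/2)q_A²). Setting ∂π_A/∂q_A = 0: 371 - 7q_A - 3(q_D) = 0.
Drake's profit: π_D = (382 - 3Q)q_D - (61q_D + 2q_D²). Setting ∂π_D/∂q_D = 0: 321 - 10q_D - 3(q_A) = 0.
Best responses: q_A = (371 - 3q_D)/7, q_D = (321 - 3q_A)/10.
Substituting one into the other gives q_A = 45.0328 and q_D = 1134/61.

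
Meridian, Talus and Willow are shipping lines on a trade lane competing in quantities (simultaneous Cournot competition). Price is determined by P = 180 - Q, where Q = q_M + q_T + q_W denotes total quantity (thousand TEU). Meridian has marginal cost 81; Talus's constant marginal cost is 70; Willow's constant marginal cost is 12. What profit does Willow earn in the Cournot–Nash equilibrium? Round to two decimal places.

5439.06

Meridian's profit: π_M = (180 - Q)q_M - (81q_M). Setting ∂π_M/∂q_M = 0: 99 - 2q_M - (q_T + q_W) = 0.
Talus's profit: π_T = (180 - Q)q_T - (70q_T). Setting ∂π_T/∂q_T = 0: 110 - 2q_T - (q_M + q_W) = 0.
Willow's profit: π_W = (180 - Q)q_W - (12q_W). Setting ∂π_W/∂q_W = 0: 168 - 2q_W - (q_M + q_T) = 0.
Adding the 3 conditions: 377 − 2Q − 2Q = 0, i.e. Q = 377/4.
Back-substituting: q_M = (99 − 377/4) = 19/4, q_T = (110 − 377/4) = 63/4, q_W = (168 − 377/4) = 295/4.
Price P = 180 - 377/4 = 343/4.
Willow's profit: (343/4 - 12)·(295/4) = 5439.0625.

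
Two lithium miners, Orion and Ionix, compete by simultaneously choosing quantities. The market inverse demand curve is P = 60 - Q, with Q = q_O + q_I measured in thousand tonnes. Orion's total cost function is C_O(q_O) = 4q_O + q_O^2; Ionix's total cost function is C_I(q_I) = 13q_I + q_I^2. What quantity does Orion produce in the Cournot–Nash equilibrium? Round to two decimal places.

Orion's profit: π_O = (60 - Q)q_O - (4q_O + q_O²). Setting ∂π_O/∂q_O = 0: 56 - 4q_O - (q_I) = 0.
Ionix's profit: π_I = (60 - Q)q_I - (13q_I + q_I²). Setting ∂π_I/∂q_I = 0: 47 - 4q_I - (q_O) = 0.
Best responses: q_O = (56 - q_I)/4, q_I = (47 - q_O)/4.
Substituting one into the other gives q_O = 59/5 and q_I = 44/5.

11.80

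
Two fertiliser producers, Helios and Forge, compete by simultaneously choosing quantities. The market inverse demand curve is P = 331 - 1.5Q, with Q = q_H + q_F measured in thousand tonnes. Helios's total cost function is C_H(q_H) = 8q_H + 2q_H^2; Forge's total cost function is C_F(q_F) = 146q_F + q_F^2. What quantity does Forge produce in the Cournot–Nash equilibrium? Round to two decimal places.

24.75

Helios's profit: π_H = (331 - 1.5Q)q_H - (8q_H + 2q_H²). Setting ∂π_H/∂q_H = 0: 323 - 7q_H - (3/2)(q_F) = 0.
Forge's profit: π_F = (331 - 1.5Q)q_F - (146q_F + q_F²). Setting ∂π_F/∂q_F = 0: 185 - 5q_F - (3/2)(q_H) = 0.
Rearranging gives the reaction functions q_H = (323 - (3/2)q_F)/7 and q_F = (185 - (3/2)q_H)/5.
Solving the pair: q_H = 40.8397, q_F = 24.7481.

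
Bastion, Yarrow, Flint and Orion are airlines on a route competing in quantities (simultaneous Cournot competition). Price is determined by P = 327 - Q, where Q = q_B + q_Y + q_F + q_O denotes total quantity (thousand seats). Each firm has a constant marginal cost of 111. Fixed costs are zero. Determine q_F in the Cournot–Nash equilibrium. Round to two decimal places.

43.20

Each firm earns π_i = (327 - Q)q_i - 111q_i.
Setting ∂π_i/∂q_i = 0 with rivals' quantities fixed: 216 - 2q_i - Σ_{j≠i} q_j = 0.
With identical firms every q_j equals q_i, so Σ_{j≠i} q_j = 3q_i and 216 = 5q_i, giving q_i = 216/5.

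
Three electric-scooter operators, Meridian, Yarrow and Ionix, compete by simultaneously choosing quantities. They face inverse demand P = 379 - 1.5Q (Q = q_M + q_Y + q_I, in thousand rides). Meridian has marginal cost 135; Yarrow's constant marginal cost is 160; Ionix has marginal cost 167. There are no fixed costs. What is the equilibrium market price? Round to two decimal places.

Meridian's profit: π_M = (379 - 1.5Q)q_M - (135q_M). Setting ∂π_M/∂q_M = 0: 244 - 3q_M - (3/2)(q_Y + q_I) = 0.
Yarrow's first-order condition: 219 - 3q_Y - (3/2)(q_M + q_I) = 0.
Ionix's profit: π_I = (379 - 1.5Q)q_I - (167q_I). Setting ∂π_I/∂q_I = 0: 212 - 3q_I - (3/2)(q_M + q_Y) = 0.
Adding the 3 conditions: 675 − 3Q − 3Q = 0, i.e. Q = 225/2.
Back-substituting: q_M = (244 − 675/4)/(3/2) = 301/6, q_Y = (219 − 675/4)/(3/2) = 67/2, q_I = (212 − 675/4)/(3/2) = 173/6.
Total output Q = 225/2, so price P = 379 - (3/2)·(225/2) = 841/4.

210.25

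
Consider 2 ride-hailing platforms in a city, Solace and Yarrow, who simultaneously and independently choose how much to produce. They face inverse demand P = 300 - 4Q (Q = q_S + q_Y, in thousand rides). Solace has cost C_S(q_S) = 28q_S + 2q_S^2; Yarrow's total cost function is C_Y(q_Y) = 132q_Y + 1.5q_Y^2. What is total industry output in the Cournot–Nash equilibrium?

Solace's profit: π_S = (300 - 4Q)q_S - (28q_S + 2q_S²). Setting ∂π_S/∂q_S = 0: 272 - 12q_S - 4(q_Y) = 0.
Yarrow's profit: π_Y = (300 - 4Q)q_Y - (132q_Y + (3/2)q_Y²). Setting ∂π_Y/∂q_Y = 0: 168 - 11q_Y - 4(q_S) = 0.
Best responses: q_S = (272 - 4q_Y)/12, q_Y = (168 - 4q_S)/11.
Solving the pair: q_S = 20, q_Y = 8.
Total output Q = 20 + 8 = 28.

28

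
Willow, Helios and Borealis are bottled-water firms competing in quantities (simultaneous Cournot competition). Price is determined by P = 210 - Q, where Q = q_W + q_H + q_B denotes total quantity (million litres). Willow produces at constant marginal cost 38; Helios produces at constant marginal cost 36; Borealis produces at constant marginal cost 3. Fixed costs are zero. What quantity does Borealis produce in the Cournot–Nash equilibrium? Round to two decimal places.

Willow's profit: π_W = (210 - Q)q_W - (38q_W). Setting ∂π_W/∂q_W = 0: 172 - 2q_W - (q_H + q_B) = 0.
Helios's first-order condition: 174 - 2q_H - (q_W + q_B) = 0.
Borealis's first-order condition: 207 - 2q_B - (q_W + q_H) = 0.
Adding the 3 first-order conditions: 553 − 4Q = 0, so Q = 553/4.
Back-substituting: q_W = (172 − 553/4) = 135/4, q_H = (174 − 553/4) = 143/4, q_B = (207 − 553/4) = 275/4.

68.75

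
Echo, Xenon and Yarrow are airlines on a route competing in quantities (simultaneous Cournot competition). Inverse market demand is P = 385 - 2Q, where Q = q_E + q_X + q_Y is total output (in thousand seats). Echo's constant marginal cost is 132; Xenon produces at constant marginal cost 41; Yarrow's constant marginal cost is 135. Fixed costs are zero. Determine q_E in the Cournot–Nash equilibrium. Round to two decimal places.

Echo's profit: π_E = (385 - 2Q)q_E - (132q_E). Setting ∂π_E/∂q_E = 0: 253 - 4q_E - 2(q_X + q_Y) = 0.
Xenon's profit: π_X = (385 - 2Q)q_X - (41q_X). Setting ∂π_X/∂q_X = 0: 344 - 4q_X - 2(q_E + q_Y) = 0.
Yarrow's profit: π_Y = (385 - 2Q)q_Y - (135q_Y). Setting ∂π_Y/∂q_Y = 0: 250 - 4q_Y - 2(q_E + q_X) = 0.
Adding the 3 conditions: 847 − 4Q − 4Q = 0, i.e. Q = 847/8.
Back-substituting: q_E = (253 − 847/4)/2 = 165/8, q_X = (344 − 847/4)/2 = 529/8, q_Y = (250 − 847/4)/2 = 153/8.

20.63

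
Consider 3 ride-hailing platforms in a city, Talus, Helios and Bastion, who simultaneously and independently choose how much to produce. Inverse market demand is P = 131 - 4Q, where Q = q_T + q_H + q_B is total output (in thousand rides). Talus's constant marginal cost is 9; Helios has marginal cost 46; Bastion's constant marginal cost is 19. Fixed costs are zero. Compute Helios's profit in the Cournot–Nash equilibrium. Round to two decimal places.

Talus's profit: π_T = (131 - 4Q)q_T - (9q_T). Setting ∂π_T/∂q_T = 0: 122 - 8q_T - 4(q_H + q_B) = 0.
Helios's first-order condition: 85 - 8q_H - 4(q_T + q_B) = 0.
Bastion's profit: π_B = (131 - 4Q)q_B - (19q_B). Setting ∂π_B/∂q_B = 0: 112 - 8q_B - 4(q_T + q_H) = 0.
Adding the 3 conditions: 319 − 8Q − 8Q = 0, i.e. Q = 319/16.
Back-substituting: q_T = (122 − 319/4)/4 = 169/16, q_H = (85 − 319/4)/4 = 21/16, q_B = (112 − 319/4)/4 = 129/16.
Price P = 131 - 4·(319/16) = 205/4.
Helios's profit: (205/4 - 46)·(21/16) = 441/64.

6.89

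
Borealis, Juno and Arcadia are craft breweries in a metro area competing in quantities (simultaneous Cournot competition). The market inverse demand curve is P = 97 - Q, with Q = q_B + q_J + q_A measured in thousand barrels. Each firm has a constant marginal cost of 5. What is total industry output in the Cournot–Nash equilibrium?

69

Each firm earns π_i = (97 - Q)q_i - 5q_i.
Setting ∂π_i/∂q_i = 0 with rivals' quantities fixed: 92 - 2q_i - Σ_{j≠i} q_j = 0.
With identical firms every q_j equals q_i, so Σ_{j≠i} q_j = 2q_i and 92 = 4q_i, giving q_i = 23.
Total output Q = 23 + 23 + 23 = 69.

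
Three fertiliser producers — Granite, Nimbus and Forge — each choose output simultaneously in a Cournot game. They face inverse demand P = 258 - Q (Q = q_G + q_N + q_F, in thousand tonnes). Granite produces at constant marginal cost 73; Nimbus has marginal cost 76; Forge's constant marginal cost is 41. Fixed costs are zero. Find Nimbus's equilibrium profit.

Granite's profit: π_G = (258 - Q)q_G - (73q_G). Setting ∂π_G/∂q_G = 0: 185 - 2q_G - (q_N + q_F) = 0.
Nimbus's profit: π_N = (258 - Q)q_N - (76q_N). Setting ∂π_N/∂q_N = 0: 182 - 2q_N - (q_G + q_F) = 0.
Forge's first-order condition: 217 - 2q_F - (q_G + q_N) = 0.
Adding the 3 conditions: 584 − 2Q − 2Q = 0, i.e. Q = 146.
Back-substituting: q_G = (185 − 146) = 39, q_N = (182 − 146) = 36, q_F = (217 − 146) = 71.
Price P = 258 - 146 = 112.
Nimbus's profit: (112 - 76)·36 = 1296.

1296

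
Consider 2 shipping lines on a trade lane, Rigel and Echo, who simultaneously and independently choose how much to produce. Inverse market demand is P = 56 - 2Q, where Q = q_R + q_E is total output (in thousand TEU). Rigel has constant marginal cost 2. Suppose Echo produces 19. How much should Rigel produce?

With the rival's output fixed at 19, Rigel's profit is π_R = (56 - 2·19 - 2q_R)q_R - (2q_R) = (18 - 2q_R)q_R - (2q_R).
∂π_R/∂q_R = 16 - 4q_R = 0, so q_R = 4.

4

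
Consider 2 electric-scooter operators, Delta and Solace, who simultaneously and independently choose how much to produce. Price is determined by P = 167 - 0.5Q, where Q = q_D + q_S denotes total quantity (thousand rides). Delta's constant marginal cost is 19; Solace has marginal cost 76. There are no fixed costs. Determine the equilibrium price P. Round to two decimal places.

Delta's profit: π_D = (167 - 0.5Q)q_D - (19q_D). Setting ∂π_D/∂q_D = 0: 148 - q_D - (1/2)(q_S) = 0.
Solace's first-order condition: 91 - q_S - (1/2)(q_D) = 0.
Rearranging gives the reaction functions q_D = (148 - (1/2)q_S) and q_S = (91 - (1/2)q_D).
Substituting one into the other gives q_D = 410/3 and q_S = 68/3.
Total output Q = 478/3, so price P = 167 - (1/2)·(478/3) = 262/3.

87.33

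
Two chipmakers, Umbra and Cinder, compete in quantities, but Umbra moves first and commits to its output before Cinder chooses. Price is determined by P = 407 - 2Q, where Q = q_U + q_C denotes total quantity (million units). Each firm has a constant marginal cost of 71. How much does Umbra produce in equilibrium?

The follower Cinder best-responds to any q_U: π_C = (407 - 2Q)q_C - 71q_C.
∂π_C/∂q_C = 336 - 2q_U - 4q_C = 0 gives the reaction function q_C = (336 - 2q_U)/4.
Umbra substitutes q_C(q_U) into its own profit: π_U = q_U(407 - 2q_U - (336 - 2q_U)/2) - 71q_U = (239 - q_U)q_U - 71q_U.
Maximising: ∂π_U/∂q_U = 168 - 2q_U = 0, giving q_U = 84.
Then q_C = (336 - 2·84)/4 = 42.

84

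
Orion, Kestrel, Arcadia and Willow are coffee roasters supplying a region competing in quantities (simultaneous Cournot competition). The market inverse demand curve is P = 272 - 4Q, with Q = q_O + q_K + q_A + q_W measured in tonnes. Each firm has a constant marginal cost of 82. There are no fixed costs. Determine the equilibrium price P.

120

Each firm earns π_i = (272 - 4Q)q_i - 82q_i.
Setting ∂π_i/∂q_i = 0 with rivals' quantities fixed: 190 - 8q_i - 4·Σ_{j≠i} q_j = 0.
By symmetry each firm produces the same amount; substituting Σ_{j≠i} q_j = 3q_i yields q_i = 190/20 = 19/2.
Total output Q = 38, so price P = 272 - 4·38 = 120.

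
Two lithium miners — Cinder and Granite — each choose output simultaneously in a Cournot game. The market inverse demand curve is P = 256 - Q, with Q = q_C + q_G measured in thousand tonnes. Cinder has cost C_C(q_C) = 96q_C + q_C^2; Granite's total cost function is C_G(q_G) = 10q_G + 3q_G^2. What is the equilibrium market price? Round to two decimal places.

Cinder's profit: π_C = (256 - Q)q_C - (96q_C + q_C²). Setting ∂π_C/∂q_C = 0: 160 - 4q_C - (q_G) = 0.
Granite's first-order condition: 246 - 8q_G - (q_C) = 0.
Rearranging gives the reaction functions q_C = (160 - q_G)/4 and q_G = (246 - q_C)/8.
Solving the pair: q_C = 1034/31, q_G = 824/31.
Total output Q = 1858/31, so price P = 256 - 1858/31 = 196.0645.

196.06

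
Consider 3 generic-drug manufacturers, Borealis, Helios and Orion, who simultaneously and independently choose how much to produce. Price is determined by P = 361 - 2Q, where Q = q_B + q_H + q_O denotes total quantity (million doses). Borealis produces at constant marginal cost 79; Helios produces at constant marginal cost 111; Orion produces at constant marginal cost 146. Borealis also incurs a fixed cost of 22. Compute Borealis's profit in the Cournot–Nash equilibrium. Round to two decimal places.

Borealis's profit: π_B = (361 - 2Q)q_B - (79q_B). Setting ∂π_B/∂q_B = 0: 282 - 4q_B - 2(q_H + q_O) = 0.
Helios's profit: π_H = (361 - 2Q)q_H - (111q_H). Setting ∂π_H/∂q_H = 0: 250 - 4q_H - 2(q_B + q_O) = 0.
Orion's first-order condition: 215 - 4q_O - 2(q_B + q_H) = 0.
Adding the 3 conditions: 747 − 4Q − 4Q = 0, i.e. Q = 747/8.
Back-substituting: q_B = (282 − 747/4)/2 = 381/8, q_H = (250 − 747/4)/2 = 253/8, q_O = (215 − 747/4)/2 = 113/8.
Price P = 361 - 2·(747/8) = 697/4.
Borealis's profit: (697/4 - 79)·(381/8) - 22 = 4514.2813.

4514.28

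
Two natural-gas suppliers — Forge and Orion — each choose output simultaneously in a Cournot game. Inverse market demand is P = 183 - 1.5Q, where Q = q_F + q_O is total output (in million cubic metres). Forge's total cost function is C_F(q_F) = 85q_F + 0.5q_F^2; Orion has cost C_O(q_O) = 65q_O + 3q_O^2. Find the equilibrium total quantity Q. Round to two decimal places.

Forge's profit: π_F = (183 - 1.5Q)q_F - (85q_F + (1/2)q_F²). Setting ∂π_F/∂q_F = 0: 98 - 4q_F - (3/2)(q_O) = 0.
Orion's first-order condition: 118 - 9q_O - (3/2)(q_F) = 0.
So q_F = (98 - (3/2)q_O)/4 and q_O = (118 - (3/2)q_F)/9.
Solving the pair: q_F = 188/9, q_O = 260/27.
Total output Q = 188/9 + 260/27 = 824/27.

30.52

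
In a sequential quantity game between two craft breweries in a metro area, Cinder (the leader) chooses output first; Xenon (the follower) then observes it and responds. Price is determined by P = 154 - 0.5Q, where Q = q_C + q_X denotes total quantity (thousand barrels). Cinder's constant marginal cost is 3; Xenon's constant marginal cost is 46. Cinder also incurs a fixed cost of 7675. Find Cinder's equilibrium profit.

The follower Xenon best-responds to any q_C: π_X = (154 - 0.5Q)q_X - 46q_X.
∂π_X/∂q_X = 108 - (1/2)q_C - q_X = 0 gives the reaction function q_X = (108 - (1/2)q_C).
The leader anticipates this reaction. Substituting into P = 154 - 0.5Q gives P = 100 - (1/4)q_C, so π_C = (100 - (1/4)q_C)q_C - 3q_C.
The leader's first-order condition 97 - (1/2)q_C = 0 yields q_C = 194.
Then q_X = (108 - (1/2)·194) = 11.
Price P = 154 - (1/2)·205 = 103/2.
Cinder's profit: (103/2 - 3)·194 - 7675 = 1734.

1734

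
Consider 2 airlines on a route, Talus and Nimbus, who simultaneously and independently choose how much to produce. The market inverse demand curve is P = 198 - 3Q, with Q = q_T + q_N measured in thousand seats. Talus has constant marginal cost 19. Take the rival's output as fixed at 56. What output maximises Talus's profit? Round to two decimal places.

1.83

With the rival's output fixed at 56, Talus's profit is π_T = (198 - 3·56 - 3q_T)q_T - (19q_T) = (30 - 3q_T)q_T - (19q_T).
∂π_T/∂q_T = 11 - 6q_T = 0, so q_T = 11/6.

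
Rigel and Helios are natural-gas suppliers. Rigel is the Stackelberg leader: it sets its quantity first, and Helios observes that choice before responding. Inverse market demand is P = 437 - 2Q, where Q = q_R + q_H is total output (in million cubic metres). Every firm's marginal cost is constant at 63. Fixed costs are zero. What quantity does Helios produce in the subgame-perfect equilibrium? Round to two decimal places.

Solve by backward induction. Given q_R, the follower Helios maximises π_H = (437 - 2q_R - 2q_H)q_H - 63q_H.
Setting the follower's marginal profit to zero, 374 - 2q_R - 4q_H = 0, i.e. q_H = (374 - 2q_R)/4.
The leader anticipates this reaction. Substituting into P = 437 - 2Q gives P = 250 - q_R, so π_R = (250 - q_R)q_R - 63q_R.
Leader FOC: 187 - 2q_R = 0, so q_R = 187/2.
Then q_H = (374 - 2·(187/2))/4 = 187/4.

46.75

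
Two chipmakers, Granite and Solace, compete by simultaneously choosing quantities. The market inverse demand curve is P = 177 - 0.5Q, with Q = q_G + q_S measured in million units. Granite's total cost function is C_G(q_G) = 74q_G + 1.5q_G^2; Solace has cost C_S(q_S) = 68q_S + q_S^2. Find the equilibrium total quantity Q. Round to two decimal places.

54.38

Granite's profit: π_G = (177 - 0.5Q)q_G - (74q_G + (3/2)q_G²). Setting ∂π_G/∂q_G = 0: 103 - 4q_G - (1/2)(q_S) = 0.
Solace's profit: π_S = (177 - 0.5Q)q_S - (68q_S + q_S²). Setting ∂π_S/∂q_S = 0: 109 - 3q_S - (1/2)(q_G) = 0.
So q_G = (103 - (1/2)q_S)/4 and q_S = (109 - (1/2)q_G)/3.
Substituting one into the other gives q_G = 1018/47 and q_S = 1538/47.
Total output Q = 1018/47 + 1538/47 = 54.3830.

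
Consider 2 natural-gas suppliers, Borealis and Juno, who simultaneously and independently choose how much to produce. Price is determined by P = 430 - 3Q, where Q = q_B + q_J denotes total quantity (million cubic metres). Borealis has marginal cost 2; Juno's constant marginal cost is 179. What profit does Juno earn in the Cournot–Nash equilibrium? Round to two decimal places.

202.81

Borealis's profit: π_B = (430 - 3Q)q_B - (2q_B). Setting ∂π_B/∂q_B = 0: 428 - 6q_B - 3(q_J) = 0.
Juno's profit: π_J = (430 - 3Q)q_J - (179q_J). Setting ∂π_J/∂q_J = 0: 251 - 6q_J - 3(q_B) = 0.
Best responses: q_B = (428 - 3q_J)/6, q_J = (251 - 3q_B)/6.
Solving the pair: q_B = 605/9, q_J = 74/9.
Price P = 430 - 3·(679/9) = 611/3.
Juno's profit: (611/3 - 179)·(74/9) = 202.8148.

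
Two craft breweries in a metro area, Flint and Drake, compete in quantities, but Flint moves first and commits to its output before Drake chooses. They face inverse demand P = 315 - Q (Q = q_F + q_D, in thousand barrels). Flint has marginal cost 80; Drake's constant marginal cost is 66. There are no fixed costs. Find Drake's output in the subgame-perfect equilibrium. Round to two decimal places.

69.25

Solve by backward induction. Given q_F, the follower Drake maximises π_D = (315 - q_F - q_D)q_D - 66q_D.
Setting the follower's marginal profit to zero, 249 - q_F - 2q_D = 0, i.e. q_D = (249 - q_F)/2.
The leader anticipates this reaction. Substituting into P = 315 - Q gives P = 381/2 - (1/2)q_F, so π_F = (381/2 - (1/2)q_F)q_F - 80q_F.
Maximising: ∂π_F/∂q_F = 221/2 - q_F = 0, giving q_F = 221/2.
Then q_D = (249 - 221/2)/2 = 277/4.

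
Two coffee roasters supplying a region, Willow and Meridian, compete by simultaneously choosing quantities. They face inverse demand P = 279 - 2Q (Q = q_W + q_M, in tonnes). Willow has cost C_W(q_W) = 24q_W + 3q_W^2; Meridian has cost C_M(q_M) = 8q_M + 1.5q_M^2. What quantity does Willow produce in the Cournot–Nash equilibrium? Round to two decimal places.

Willow's profit: π_W = (279 - 2Q)q_W - (24q_W + 3q_W²). Setting ∂π_W/∂q_W = 0: 255 - 10q_W - 2(q_M) = 0.
Meridian's first-order condition: 271 - 7q_M - 2(q_W) = 0.
So q_W = (255 - 2q_M)/10 and q_M = (271 - 2q_W)/7.
Solving the pair: q_W = 113/6, q_M = 100/3.

18.83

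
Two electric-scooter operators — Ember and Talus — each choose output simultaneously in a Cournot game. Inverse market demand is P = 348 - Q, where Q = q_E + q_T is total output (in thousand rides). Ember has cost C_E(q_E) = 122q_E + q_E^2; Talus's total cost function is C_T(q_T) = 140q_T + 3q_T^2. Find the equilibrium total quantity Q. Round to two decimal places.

Ember's profit: π_E = (348 - Q)q_E - (122q_E + q_E²). Setting ∂π_E/∂q_E = 0: 226 - 4q_E - (q_T) = 0.
Talus's first-order condition: 208 - 8q_T - (q_E) = 0.
Best responses: q_E = (226 - q_T)/4, q_T = (208 - q_E)/8.
Substituting one into the other gives q_E = 1600/31 and q_T = 606/31.
Total output Q = 1600/31 + 606/31 = 71.1613.

71.16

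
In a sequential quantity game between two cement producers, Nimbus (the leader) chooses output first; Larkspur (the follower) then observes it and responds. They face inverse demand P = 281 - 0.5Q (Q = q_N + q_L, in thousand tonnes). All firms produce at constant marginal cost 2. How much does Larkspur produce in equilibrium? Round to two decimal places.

The follower Larkspur best-responds to any q_N: π_L = (281 - 0.5Q)q_L - 2q_L.
∂π_L/∂q_L = 279 - (1/2)q_N - q_L = 0 gives the reaction function q_L = (279 - (1/2)q_N).
The leader anticipates this reaction. Substituting into P = 281 - 0.5Q gives P = 283/2 - (1/4)q_N, so π_N = (283/2 - (1/4)q_N)q_N - 2q_N.
The leader's first-order condition 279/2 - (1/2)q_N = 0 yields q_N = 279.
Then q_L = (279 - (1/2)·279) = 279/2.

139.50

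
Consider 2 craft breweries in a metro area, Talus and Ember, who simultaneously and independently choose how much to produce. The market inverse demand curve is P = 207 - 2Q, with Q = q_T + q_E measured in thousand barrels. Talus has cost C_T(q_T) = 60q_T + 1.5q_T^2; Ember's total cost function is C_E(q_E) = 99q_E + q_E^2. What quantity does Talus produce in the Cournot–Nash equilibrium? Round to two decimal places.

17.53

Talus's profit: π_T = (207 - 2Q)q_T - (60q_T + (3/2)q_T²). Setting ∂π_T/∂q_T = 0: 147 - 7q_T - 2(q_E) = 0.
Ember's first-order condition: 108 - 6q_E - 2(q_T) = 0.
Best responses: q_T = (147 - 2q_E)/7, q_E = (108 - 2q_T)/6.
Substituting one into the other gives q_T = 333/19 and q_E = 231/19.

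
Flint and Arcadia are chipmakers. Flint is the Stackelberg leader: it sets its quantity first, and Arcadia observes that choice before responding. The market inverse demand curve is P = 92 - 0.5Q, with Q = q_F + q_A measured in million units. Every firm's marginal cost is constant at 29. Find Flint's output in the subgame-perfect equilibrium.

63

The follower Arcadia best-responds to any q_F: π_A = (92 - 0.5Q)q_A - 29q_A.
Follower FOC: 63 - (1/2)q_F - q_A = 0, so q_A(q_F) = (63 - (1/2)q_F).
The leader anticipates this reaction. Substituting into P = 92 - 0.5Q gives P = 121/2 - (1/4)q_F, so π_F = (121/2 - (1/4)q_F)q_F - 29q_F.
Leader FOC: 63/2 - (1/2)q_F = 0, so q_F = 63.
Then q_A = (63 - (1/2)·63) = 63/2.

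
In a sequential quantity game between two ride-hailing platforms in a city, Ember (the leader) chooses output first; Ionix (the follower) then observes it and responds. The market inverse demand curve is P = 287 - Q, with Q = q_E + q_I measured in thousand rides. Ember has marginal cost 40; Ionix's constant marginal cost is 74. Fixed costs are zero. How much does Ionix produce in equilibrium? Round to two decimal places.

36.25

Solve by backward induction. Given q_E, the follower Ionix maximises π_I = (287 - q_E - q_I)q_I - 74q_I.
Setting the follower's marginal profit to zero, 213 - q_E - 2q_I = 0, i.e. q_I = (213 - q_E)/2.
Ember substitutes q_I(q_E) into its own profit: π_E = q_E(287 - q_E - (213 - q_E)/2) - 40q_E = (361/2 - (1/2)q_E)q_E - 40q_E.
The leader's first-order condition 281/2 - q_E = 0 yields q_E = 281/2.
Then q_I = (213 - 281/2)/2 = 145/4.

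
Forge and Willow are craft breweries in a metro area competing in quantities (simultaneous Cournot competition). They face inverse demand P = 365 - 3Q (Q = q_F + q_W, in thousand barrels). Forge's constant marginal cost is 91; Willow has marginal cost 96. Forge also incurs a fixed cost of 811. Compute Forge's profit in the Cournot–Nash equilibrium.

2072

Forge's profit: π_F = (365 - 3Q)q_F - (91q_F). Setting ∂π_F/∂q_F = 0: 274 - 6q_F - 3(q_W) = 0.
Willow's first-order condition: 269 - 6q_W - 3(q_F) = 0.
So q_F = (274 - 3q_W)/6 and q_W = (269 - 3q_F)/6.
Solving the pair: q_F = 31, q_W = 88/3.
Price P = 365 - 3·(181/3) = 184.
Forge's profit: (184 - 91)·31 - 811 = 2072.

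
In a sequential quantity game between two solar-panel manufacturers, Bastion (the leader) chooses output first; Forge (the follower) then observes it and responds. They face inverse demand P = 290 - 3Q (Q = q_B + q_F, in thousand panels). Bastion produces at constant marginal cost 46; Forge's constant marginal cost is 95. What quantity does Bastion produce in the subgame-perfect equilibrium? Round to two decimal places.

The follower Forge best-responds to any q_B: π_F = (290 - 3Q)q_F - 95q_F.
Follower FOC: 195 - 3q_B - 6q_F = 0, so q_F(q_B) = (195 - 3q_B)/6.
Bastion substitutes q_F(q_B) into its own profit: π_B = q_B(290 - 3q_B - (195 - 3q_B)/2) - 46q_B = (385/2 - (3/2)q_B)q_B - 46q_B.
Maximising: ∂π_B/∂q_B = 293/2 - 3q_B = 0, giving q_B = 293/6.
Then q_F = (195 - 3·(293/6))/6 = 97/12.

48.83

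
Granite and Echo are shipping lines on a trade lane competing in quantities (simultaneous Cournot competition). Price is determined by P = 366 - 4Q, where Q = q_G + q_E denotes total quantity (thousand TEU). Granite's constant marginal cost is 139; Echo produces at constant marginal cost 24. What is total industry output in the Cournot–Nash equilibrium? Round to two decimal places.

Granite's profit: π_G = (366 - 4Q)q_G - (139q_G). Setting ∂π_G/∂q_G = 0: 227 - 8q_G - 4(q_E) = 0.
Echo's profit: π_E = (366 - 4Q)q_E - (24q_E). Setting ∂π_E/∂q_E = 0: 342 - 8q_E - 4(q_G) = 0.
So q_G = (227 - 4q_E)/8 and q_E = (342 - 4q_G)/8.
Substituting one into the other gives q_G = 28/3 and q_E = 457/12.
Total output Q = 28/3 + 457/12 = 569/12.

47.42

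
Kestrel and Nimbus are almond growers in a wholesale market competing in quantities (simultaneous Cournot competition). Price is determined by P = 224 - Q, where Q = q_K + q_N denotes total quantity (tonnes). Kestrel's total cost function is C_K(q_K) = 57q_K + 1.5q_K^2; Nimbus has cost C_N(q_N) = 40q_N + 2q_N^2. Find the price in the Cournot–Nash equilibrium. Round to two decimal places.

Kestrel's profit: π_K = (224 - Q)q_K - (57q_K + (3/2)q_K²). Setting ∂π_K/∂q_K = 0: 167 - 5q_K - (q_N) = 0.
Nimbus's first-order condition: 184 - 6q_N - (q_K) = 0.
Rearranging gives the reaction functions q_K = (167 - q_N)/5 and q_N = (184 - q_K)/6.
Solving the pair: q_K = 818/29, q_N = 753/29.
Total output Q = 1571/29, so price P = 224 - 1571/29 = 169.8276.

169.83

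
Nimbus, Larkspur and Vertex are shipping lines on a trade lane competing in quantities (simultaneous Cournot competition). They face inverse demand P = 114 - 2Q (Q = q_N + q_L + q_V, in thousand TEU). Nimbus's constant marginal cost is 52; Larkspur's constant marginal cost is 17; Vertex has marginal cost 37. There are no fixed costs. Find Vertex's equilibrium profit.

Nimbus's profit: π_N = (114 - 2Q)q_N - (52q_N). Setting ∂π_N/∂q_N = 0: 62 - 4q_N - 2(q_L + q_V) = 0.
Larkspur's first-order condition: 97 - 4q_L - 2(q_N + q_V) = 0.
Vertex's profit: π_V = (114 - 2Q)q_V - (37q_V). Setting ∂π_V/∂q_V = 0: 77 - 4q_V - 2(q_N + q_L) = 0.
Adding the 3 conditions: 236 − 4Q − 4Q = 0, i.e. Q = 59/2.
Back-substituting: q_N = (62 − 59)/2 = 3/2, q_L = (97 − 59)/2 = 19, q_V = (77 − 59)/2 = 9.
Price P = 114 - 2·(59/2) = 55.
Vertex's profit: (55 - 37)·9 = 162.

162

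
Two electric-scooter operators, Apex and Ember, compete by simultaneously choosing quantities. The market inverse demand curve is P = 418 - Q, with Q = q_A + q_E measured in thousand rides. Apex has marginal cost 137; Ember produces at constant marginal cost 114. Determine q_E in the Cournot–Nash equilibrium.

Apex's profit: π_A = (418 - Q)q_A - (137q_A). Setting ∂π_A/∂q_A = 0: 281 - 2q_A - (q_E) = 0.
Ember's first-order condition: 304 - 2q_E - (q_A) = 0.
So q_A = (281 - q_E)/2 and q_E = (304 - q_A)/2.
Solving the pair: q_A = 86, q_E = 109.

109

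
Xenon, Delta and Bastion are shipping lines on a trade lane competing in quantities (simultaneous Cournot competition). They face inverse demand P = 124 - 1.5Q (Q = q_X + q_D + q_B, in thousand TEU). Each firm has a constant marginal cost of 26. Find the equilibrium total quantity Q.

49

Each firm earns π_i = (124 - 1.5Q)q_i - 26q_i.
Setting ∂π_i/∂q_i = 0 with rivals' quantities fixed: 98 - 3q_i - (3/2)·Σ_{j≠i} q_j = 0.
By symmetry each firm produces the same amount; substituting Σ_{j≠i} q_j = 2q_i yields q_i = 98/6 = 49/3.
Total output Q = 49/3 + 49/3 + 49/3 = 49.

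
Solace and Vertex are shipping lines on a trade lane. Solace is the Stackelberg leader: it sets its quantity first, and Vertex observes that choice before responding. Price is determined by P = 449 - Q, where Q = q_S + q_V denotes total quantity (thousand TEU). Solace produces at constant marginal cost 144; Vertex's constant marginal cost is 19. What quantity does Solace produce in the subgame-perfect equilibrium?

Solve by backward induction. Given q_S, the follower Vertex maximises π_V = (449 - q_S - q_V)q_V - 19q_V.
Setting the follower's marginal profit to zero, 430 - q_S - 2q_V = 0, i.e. q_V = (430 - q_S)/2.
Solace substitutes q_V(q_S) into its own profit: π_S = q_S(449 - q_S - (430 - q_S)/2) - 144q_S = (234 - (1/2)q_S)q_S - 144q_S.
Maximising: ∂π_S/∂q_S = 90 - q_S = 0, giving q_S = 90.
Then q_V = (430 - 90)/2 = 170.

90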